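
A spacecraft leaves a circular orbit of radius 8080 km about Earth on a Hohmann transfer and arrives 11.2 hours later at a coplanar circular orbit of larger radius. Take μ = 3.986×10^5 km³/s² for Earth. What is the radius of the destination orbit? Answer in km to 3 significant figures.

Transfer time t = 11.2 hours = 40320 s, and t = π√(a_t³/μ).
So a_t = (μ t²/π²)^(1/3) = (3.986×10^5 × (40320)² / π²)^(1/3) = 40342 km.
Since a_t = (r₁ + r₂)/2, r₂ = 2a_t − r₁ = 2×40342 − 8080 = 72604 km.

r₂ = 72600 km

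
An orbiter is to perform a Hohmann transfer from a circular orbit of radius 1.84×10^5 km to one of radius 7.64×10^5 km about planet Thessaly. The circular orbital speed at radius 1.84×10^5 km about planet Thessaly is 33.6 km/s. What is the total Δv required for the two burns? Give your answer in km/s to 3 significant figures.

From the circular-orbit relation v² = μ/r at r = 1.84×10^5 km: μ = v²r = (33.6)² × 1.84×10^5 = 2.07729×10^8 km³/s².
Transfer-ellipse semi-major axis a_t = (r₁ + r₂)/2 = (1.840×10^5 + 7.640×10^5)/2 = 4.740×10^5 km.
Circular speed at r₁: v₁ = √(μ/r₁) = √(2.07729×10^8/1.840×10^5) = 33.600 km/s.
On the transfer ellipse at r₁, vis-viva equation gives v_p = √[μ(2/r₁ − 1/a_t)] = 42.658 km/s.
First burn Δv₁ = |v_p − v₁| = 9.058 km/s.
Circular speed at r₂: v₂ = √(μ/r₂) = 16.4893 km/s.
Transfer-orbit speed at r₂: v_a = √[μ(2/r₂ − 1/a_t)] = 10.2736 km/s.
Second burn Δv₂ = |v₂ − v_a| = 6.216 km/s.
Δv = Δv₁ + Δv₂ = 9.058 + 6.216 = 15.27 km/s.

Δv = 15.3 km/s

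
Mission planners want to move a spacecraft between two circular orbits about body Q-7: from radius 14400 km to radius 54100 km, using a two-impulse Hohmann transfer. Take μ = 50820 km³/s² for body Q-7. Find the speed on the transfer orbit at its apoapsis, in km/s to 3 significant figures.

v = 0.628 km/s

Semi-major axis of the transfer orbit: a_t = (14400 + 54100)/2 = 34250 km.
The apoapsis of the transfer ellipse is at r = 54100 km.
Vis-viva: v = √[μ(2/r − 1/a_t)] = √[50820 × (2/54100 − 1/34250)] = 0.6284 km/s.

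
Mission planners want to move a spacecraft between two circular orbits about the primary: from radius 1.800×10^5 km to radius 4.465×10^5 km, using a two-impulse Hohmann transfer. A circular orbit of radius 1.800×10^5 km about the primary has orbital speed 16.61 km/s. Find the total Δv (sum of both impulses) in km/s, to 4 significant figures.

Δv = 5.772 km/s

From the circular-orbit relation v² = μ/r at r = 1.800×10^5 km: μ = v²r = (16.61)² × 1.800×10^5 = 4.96606×10^7 km³/s².
Transfer-ellipse semi-major axis a_t = (r₁ + r₂)/2 = (1.800×10^5 + 4.465×10^5)/2 = 3.1325×10^5 km.
At r₁ the circular-orbit speed is v₁ = √(μ/r₁) = 16.6100 km/s.
Transfer-orbit speed at r₁ (vis-viva): v_p = √[μ(2/r₁ − 1/a_t)] = 19.8306 km/s.
First burn Δv₁ = |v_p − v₁| = 3.2206 km/s.
At r₂, v₂ = √(μ/r₂) = 10.5462 km/s.
Transfer-orbit speed at r₂: v_a = √[μ(2/r₂ − 1/a_t)] = 7.99440 km/s.
Second burn Δv₂ = |v₂ − v_a| = 2.5518 km/s.
Δv = Δv₁ + Δv₂ = 3.2206 + 2.5518 = 5.772 km/s.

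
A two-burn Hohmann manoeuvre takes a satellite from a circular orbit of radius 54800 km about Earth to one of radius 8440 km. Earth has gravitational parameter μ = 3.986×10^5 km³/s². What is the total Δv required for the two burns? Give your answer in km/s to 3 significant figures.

Δv = 3.48 km/s

Semi-major axis of the transfer orbit: a_t = (54800 + 8440)/2 = 31620 km.
At r₁ the circular-orbit speed is v₁ = √(μ/r₁) = 2.6970 km/s.
Transfer-orbit speed at r₁ (vis-viva equation): v_a = √[μ(2/r₁ − 1/a_t)] = 1.3934 km/s.
First burn Δv₁ = |v_a − v₁| = 1.3036 km/s.
At r₂, v₂ = √(μ/r₂) = 6.8722 km/s.
Transfer-orbit speed at r₂: v_p = √[μ(2/r₂ − 1/a_t)] = 9.0470 km/s.
Second burn Δv₂ = |v₂ − v_p| = 2.1748 km/s.
Total Δv = Δv₁ + Δv₂ = 3.478 km/s.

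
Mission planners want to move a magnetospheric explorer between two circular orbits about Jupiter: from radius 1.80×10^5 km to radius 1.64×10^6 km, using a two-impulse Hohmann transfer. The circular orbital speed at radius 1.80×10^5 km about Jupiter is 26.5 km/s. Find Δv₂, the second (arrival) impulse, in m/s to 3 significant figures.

From the circular-orbit relation v² = μ/r at r = 1.80×10^5 km: μ = v²r = (26.5)² × 1.80×10^5 = 1.26405×10^8 km³/s².
Transfer-ellipse semi-major axis a_t = (r₁ + r₂)/2 = (1.800×10^5 + 1.640×10^6)/2 = 9.100×10^5 km.
On the circular orbit at r = 1.640×10^6 km, v_c = √(μ/r) = 8.7793 km/s.
Vis-viva on the transfer ellipse at r = 1.640×10^6 km gives v_t = √[μ(2/r − 1/a_t)] = 3.9046 km/s.
Δv₂ = |v_t − v_c| = |3.9046 − 8.7793| = 4.875 km/s.

Δv₂ = 4870 m/s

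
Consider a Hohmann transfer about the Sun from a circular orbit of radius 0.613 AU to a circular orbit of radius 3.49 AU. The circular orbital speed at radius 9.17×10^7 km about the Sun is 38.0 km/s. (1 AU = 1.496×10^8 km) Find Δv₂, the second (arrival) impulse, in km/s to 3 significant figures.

From the circular-orbit relation v² = μ/r at r = 9.17×10^7 km: μ = v²r = (38.0)² × 9.17×10^7 = 1.32415×10^11 km³/s².
In km: r₁ = 0.613 × 1.496×10^8 = 9.17048×10^7 km; r₂ = 3.49 × 1.496×10^8 = 5.22104×10^8 km.
Semi-major axis of the transfer orbit: a_t = (9.17048×10^7 + 5.22104×10^8)/2 = 3.069044×10^8 km.
Circular speed at r = 5.22104×10^8 km: v_c = √(μ/r) = 15.925 km/s.
Transfer-orbit speed at the same r (vis-viva, a = a_t): v_t = √[μ(2/r − 1/a_t)] = 8.7053 km/s.
Δv₂ = |v_t − v_c| = |8.7053 − 15.925| = 7.220 km/s.

Δv₂ = 7.22 km/s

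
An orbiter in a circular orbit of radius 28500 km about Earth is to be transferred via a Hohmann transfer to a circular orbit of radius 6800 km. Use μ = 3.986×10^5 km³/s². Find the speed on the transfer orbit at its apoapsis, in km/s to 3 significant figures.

Transfer-ellipse semi-major axis a_t = (r₁ + r₂)/2 = (28500 + 6800)/2 = 17650 km.
The apoapsis of the transfer ellipse is at r = 28500 km.
From the vis-viva equation, v = √[μ(2/r − 1/a_t)] = 2.321 km/s.

v = 2.32 km/s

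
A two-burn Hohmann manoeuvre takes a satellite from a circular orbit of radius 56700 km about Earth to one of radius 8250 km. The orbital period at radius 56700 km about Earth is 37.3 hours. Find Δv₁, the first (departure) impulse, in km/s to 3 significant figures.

Δv₁ = 1.32 km/s

From Kepler's third law T² = 4π²r³/μ at r = 56700 km, T = 37.3 hours = 37.3 × 3600 s = 1.3428×10^5 s: μ = 4π²r³/T² = 3.99104×10^5 km³/s².
Semi-major axis of the transfer orbit: a_t = (56700 + 8250)/2 = 32475 km.
On the circular orbit at r = 56700 km, v_c = √(μ/r) = 2.653 km/s.
Transfer-orbit speed at the same r (vis-viva, a = a_t): v_t = √[μ(2/r − 1/a_t)] = 1.337 km/s.
Δv₁ = |v_t − v_c| = |1.337 − 2.653| = 1.316 km/s.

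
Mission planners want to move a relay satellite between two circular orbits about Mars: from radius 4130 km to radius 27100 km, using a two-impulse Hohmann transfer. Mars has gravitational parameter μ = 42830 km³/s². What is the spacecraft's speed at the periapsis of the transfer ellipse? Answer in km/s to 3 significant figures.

The Hohmann ellipse has a_t = (r₁ + r₂)/2 = 15615 km.
The periapsis of the transfer ellipse is at r = 4130 km.
From the vis-viva equation, v = √[μ(2/r − 1/a_t)] = 4.242 km/s.

v = 4.24 km/s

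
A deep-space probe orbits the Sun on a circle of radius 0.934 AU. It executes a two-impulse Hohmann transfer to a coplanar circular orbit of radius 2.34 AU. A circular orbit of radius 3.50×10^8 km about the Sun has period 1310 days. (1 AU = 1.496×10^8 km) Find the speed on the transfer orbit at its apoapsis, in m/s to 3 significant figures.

From Kepler's third law T² = 4π²r³/μ at r = 3.50×10^8 km, T = 1310 days = 1310 × 86400 s = 1.13184×10^8 s: μ = 4π²r³/T² = 1.32128×10^11 km³/s².
In km: r₁ = 0.934 × 1.496×10^8 = 1.397264×10^8 km; r₂ = 2.34 × 1.496×10^8 = 3.50064×10^8 km.
Transfer-ellipse semi-major axis a_t = (r₁ + r₂)/2 = (1.397264×10^8 + 3.50064×10^8)/2 = 2.448952×10^8 km.
At apoapsis, r = 3.50064×10^8 km.
From the vis-viva equation, v = √[μ(2/r − 1/a_t)] = 14.67 km/s.

v = 14700 m/s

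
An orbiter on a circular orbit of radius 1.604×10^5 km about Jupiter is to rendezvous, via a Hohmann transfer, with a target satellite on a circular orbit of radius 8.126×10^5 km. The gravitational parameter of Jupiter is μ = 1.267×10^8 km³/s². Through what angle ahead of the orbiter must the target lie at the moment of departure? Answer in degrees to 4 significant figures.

Semi-major axis of the transfer orbit: a_t = (1.604×10^5 + 8.126×10^5)/2 = 4.865×10^5 km.
The half-period of the transfer ellipse is t = π√(a_t³/μ) = 94708 s.
Target angular speed ω₂ = √(μ/r₂³) = 1.5366×10^-5 rad/s.
Angle swept by the target during transfer: ω₂·t = 1.4553 rad = 83.38°.
Arrival is 180° from departure on the ellipse, so φ = 180° − 83.38° = 96.62°.

φ = 96.62°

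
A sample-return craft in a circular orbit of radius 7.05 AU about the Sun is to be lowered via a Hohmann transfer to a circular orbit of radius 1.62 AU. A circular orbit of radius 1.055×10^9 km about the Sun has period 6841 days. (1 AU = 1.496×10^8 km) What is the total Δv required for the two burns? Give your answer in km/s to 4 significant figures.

From Kepler's third law T² = 4π²r³/μ at r = 1.055×10^9 km, T = 6841 days = 6841 × 86400 s = 5.910624×10^8 s: μ = 4π²r³/T² = 1.32694×10^11 km³/s².
In km: r₁ = 7.05 × 1.496×10^8 = 1.05468×10^9 km; r₂ = 1.62 × 1.496×10^8 = 2.42352×10^8 km.
Semi-major axis of the transfer orbit: a_t = (1.05468×10^9 + 2.42352×10^8)/2 = 6.48516×10^8 km.
At r₁ the circular-orbit speed is v₁ = √(μ/r₁) = 11.217 km/s.
On the transfer ellipse at r₁, vis-viva equation gives v_a = √[μ(2/r₁ − 1/a_t)] = 6.8569 km/s.
First burn Δv₁ = |v_a − v₁| = 4.360 km/s.
Circular speed at r₂: v₂ = √(μ/r₂) = 23.399 km/s.
Transfer-orbit speed at r₂: v_p = √[μ(2/r₂ − 1/a_t)] = 29.840 km/s.
Second burn Δv₂ = |v₂ − v_p| = 6.441 km/s.
Δv = Δv₁ + Δv₂ = 4.360 + 6.441 = 10.80 km/s.

Δv = 10.80 km/s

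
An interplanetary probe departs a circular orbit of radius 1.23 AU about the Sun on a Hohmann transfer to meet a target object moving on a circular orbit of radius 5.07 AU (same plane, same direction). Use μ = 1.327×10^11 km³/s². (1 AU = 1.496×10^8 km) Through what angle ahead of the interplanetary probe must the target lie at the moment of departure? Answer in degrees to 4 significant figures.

φ = 91.85°

In km: r₁ = 1.23 × 1.496×10^8 = 1.84008×10^8 km; r₂ = 5.07 × 1.496×10^8 = 7.58472×10^8 km.
The Hohmann ellipse has a_t = (r₁ + r₂)/2 = 4.7124×10^8 km.
The half-period of the transfer ellipse is t = π√(a_t³/μ) = 8.8222×10^7 s.
Target angular speed ω₂ = √(μ/r₂³) = 1.7439×10^-8 rad/s.
Angle swept by the target during transfer: ω₂·t = 1.5385 rad = 88.15°.
The interplanetary probe traverses 180° on the transfer ellipse, so the target must lead by 180° − 88.15° = 91.85°.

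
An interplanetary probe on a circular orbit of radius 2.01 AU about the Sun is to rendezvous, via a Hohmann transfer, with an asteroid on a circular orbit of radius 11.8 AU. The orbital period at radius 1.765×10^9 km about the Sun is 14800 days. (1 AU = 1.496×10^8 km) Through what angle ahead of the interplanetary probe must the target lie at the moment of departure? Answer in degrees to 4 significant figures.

From Kepler's third law T² = 4π²r³/μ at r = 1.765×10^9 km, T = 14800 days = 14800 × 86400 s = 1.27872×10^9 s: μ = 4π²r³/T² = 1.32753×10^11 km³/s².
In km: r₁ = 2.01 × 1.496×10^8 = 3.00696×10^8 km; r₂ = 11.8 × 1.496×10^8 = 1.76528×10^9 km.
Transfer-ellipse semi-major axis a_t = (r₁ + r₂)/2 = (3.00696×10^8 + 1.76528×10^9)/2 = 1.032988×10^9 km.
The half-period of the transfer ellipse is t = π√(a_t³/μ) = 2.86267×10^8 s.
Target angular speed ω₂ = √(μ/r₂³) = 4.91248×10^-9 rad/s.
Angle swept by the target during transfer: ω₂·t = 1.40628 rad = 80.57°.
The interplanetary probe traverses 180° on the transfer ellipse, so the target must lead by 180° − 80.57° = 99.43°.

φ = 99.43°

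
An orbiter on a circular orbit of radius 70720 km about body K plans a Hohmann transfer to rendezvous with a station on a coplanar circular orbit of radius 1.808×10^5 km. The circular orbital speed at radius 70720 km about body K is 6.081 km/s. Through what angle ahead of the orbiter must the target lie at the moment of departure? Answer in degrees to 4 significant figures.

φ = 75.58°

From the circular-orbit relation v² = μ/r at r = 70720 km: μ = v²r = (6.081)² × 70720 = 2.61512×10^6 km³/s².
Transfer-ellipse semi-major axis a_t = (r₁ + r₂)/2 = (70720 + 1.808×10^5)/2 = 1.2576×10^5 km.
The half-period of the transfer ellipse is t = π√(a_t³/μ) = 86640 s.
The target's mean motion on its circular orbit is ω₂ = √(μ/r₂³) = 2.1035×10^-5 rad/s.
Angle swept by the target during transfer: ω₂·t = 1.8225 rad = 104.42°.
Arrival is 180° from departure on the ellipse, so φ = 180° − 104.42° = 75.58°.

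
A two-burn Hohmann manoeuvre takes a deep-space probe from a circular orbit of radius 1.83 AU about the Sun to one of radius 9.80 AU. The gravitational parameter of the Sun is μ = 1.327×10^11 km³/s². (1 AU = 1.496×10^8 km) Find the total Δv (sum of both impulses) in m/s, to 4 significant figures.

Δv = 10740 m/s

In km: r₁ = 1.83 × 1.496×10^8 = 2.73768×10^8 km; r₂ = 9.80 × 1.496×10^8 = 1.46608×10^9 km.
The Hohmann ellipse has a_t = (r₁ + r₂)/2 = 8.69924×10^8 km.
At r₁ the circular-orbit speed is v₁ = √(μ/r₁) = 22.016 km/s.
On the transfer ellipse at r₁, vis-viva equation gives v_p = √[μ(2/r₁ − 1/a_t)] = 28.581 km/s.
First burn Δv₁ = |v_p − v₁| = 6.565 km/s.
Circular speed at r₂: v₂ = √(μ/r₂) = 9.514 km/s.
Transfer-orbit speed at r₂: v_a = √[μ(2/r₂ − 1/a_t)] = 5.337 km/s.
Second burn Δv₂ = |v₂ − v_a| = 4.177 km/s.
Δv = Δv₁ + Δv₂ = 6.565 + 4.177 = 10.74 km/s.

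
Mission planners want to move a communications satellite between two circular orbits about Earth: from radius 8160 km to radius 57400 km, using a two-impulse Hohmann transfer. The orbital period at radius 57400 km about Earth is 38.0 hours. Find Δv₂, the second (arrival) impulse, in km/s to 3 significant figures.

Δv₂ = 1.32 km/s

From Kepler's third law T² = 4π²r³/μ at r = 57400 km, T = 38.0 hours = 38.0 × 3600 s = 1.368×10^5 s: μ = 4π²r³/T² = 3.98954×10^5 km³/s².
Transfer-ellipse semi-major axis a_t = (r₁ + r₂)/2 = (8160 + 57400)/2 = 32780 km.
On the circular orbit at r = 57400 km, v_c = √(μ/r) = 2.636 km/s.
Transfer-orbit speed at the same r (vis-viva, a = a_t): v_t = √[μ(2/r − 1/a_t)] = 1.315 km/s.
Δv₂ = |v_t − v_c| = |1.315 − 2.636| = 1.321 km/s.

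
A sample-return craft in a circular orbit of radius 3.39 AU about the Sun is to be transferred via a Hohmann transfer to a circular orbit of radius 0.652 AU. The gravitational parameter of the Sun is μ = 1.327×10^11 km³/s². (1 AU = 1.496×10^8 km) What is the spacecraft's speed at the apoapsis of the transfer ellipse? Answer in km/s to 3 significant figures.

v = 9.19 km/s

In km: r₁ = 3.39 × 1.496×10^8 = 5.07144×10^8 km; r₂ = 0.652 × 1.496×10^8 = 9.75392×10^7 km.
Semi-major axis of the transfer orbit: a_t = (5.07144×10^8 + 9.75392×10^7)/2 = 3.023416×10^8 km.
The apoapsis of the transfer ellipse is at r = 5.07144×10^8 km.
Vis-viva: v = √[μ(2/r − 1/a_t)] = √[1.327×10^11 × (2/5.07144×10^8 − 1/3.023416×10^8)] = 9.188 km/s.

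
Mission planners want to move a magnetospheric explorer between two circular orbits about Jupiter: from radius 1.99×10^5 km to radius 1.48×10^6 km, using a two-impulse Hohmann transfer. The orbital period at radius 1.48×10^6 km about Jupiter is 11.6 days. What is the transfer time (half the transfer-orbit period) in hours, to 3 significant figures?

t = 59.5 hours

From Kepler's third law T² = 4π²r³/μ at r = 1.48×10^6 km, T = 11.6 days = 11.6 × 86400 s = 1.00224×10^6 s: μ = 4π²r³/T² = 1.27409×10^8 km³/s².
Transfer-ellipse semi-major axis a_t = (r₁ + r₂)/2 = (1.990×10^5 + 1.480×10^6)/2 = 8.395×10^5 km.
Transfer time t = π√(a_t³/μ) = π√((8.395×10^5)³ / 1.27409×10^8) = 2.141×10^5 s.
Converting: 2.141×10^5 s ÷ 3600 s/hour = 59.5 hours.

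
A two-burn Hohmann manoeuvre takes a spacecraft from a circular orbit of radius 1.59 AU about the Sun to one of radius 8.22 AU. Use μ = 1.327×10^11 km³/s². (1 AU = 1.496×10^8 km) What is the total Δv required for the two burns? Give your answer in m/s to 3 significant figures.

Δv = 11400 m/s

In km: r₁ = 1.59 × 1.496×10^8 = 2.37864×10^8 km; r₂ = 8.22 × 1.496×10^8 = 1.229712×10^9 km.
The Hohmann ellipse has a_t = (r₁ + r₂)/2 = 7.33788×10^8 km.
At r₁ the circular-orbit speed is v₁ = √(μ/r₁) = 23.6195 km/s.
On the transfer ellipse at r₁, v² = μ(2/r − 1/a) gives v_p = √[μ(2/r₁ − 1/a_t)] = 30.5765 km/s.
First burn Δv₁ = |v_p − v₁| = 6.957 km/s.
At r₂, v₂ = √(μ/r₂) = 10.388 km/s.
Transfer-orbit speed at r₂: v_a = √[μ(2/r₂ − 1/a_t)] = 5.9144 km/s.
Second burn Δv₂ = |v₂ − v_a| = 4.474 km/s.
Δv = Δv₁ + Δv₂ = 6.957 + 4.474 = 11.43 km/s.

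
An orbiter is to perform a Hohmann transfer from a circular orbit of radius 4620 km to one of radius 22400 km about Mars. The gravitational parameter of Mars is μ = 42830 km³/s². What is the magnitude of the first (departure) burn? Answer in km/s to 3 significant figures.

Transfer-ellipse semi-major axis a_t = (r₁ + r₂)/2 = (4620 + 22400)/2 = 13510 km.
Circular speed at r = 4620 km: v_c = √(μ/r) = 3.0448 km/s.
Transfer-orbit speed at the same r (vis-viva, a = a_t): v_t = √[μ(2/r − 1/a_t)] = 3.9206 km/s.
Δv₁ = |v_t − v_c| = |3.9206 − 3.0448| = 0.8758 km/s.

Δv₁ = 0.876 km/s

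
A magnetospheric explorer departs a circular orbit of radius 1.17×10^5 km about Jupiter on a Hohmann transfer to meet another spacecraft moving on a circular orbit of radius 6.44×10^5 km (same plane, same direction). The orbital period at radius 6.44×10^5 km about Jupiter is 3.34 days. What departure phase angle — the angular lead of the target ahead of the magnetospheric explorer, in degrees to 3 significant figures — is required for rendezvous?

φ = 98.3°

From Kepler's third law T² = 4π²r³/μ at r = 6.44×10^5 km, T = 3.34 days = 3.34 × 86400 s = 2.88576×10^5 s: μ = 4π²r³/T² = 1.26618×10^8 km³/s².
Semi-major axis of the transfer orbit: a_t = (1.170×10^5 + 6.440×10^5)/2 = 3.805×10^5 km.
Transfer time t = π√(a_t³/μ) = 65529.0 s.
Target angular speed ω₂ = √(μ/r₂³) = 2.17731×10^-5 rad/s.
Angle swept by the target during transfer: ω₂·t = 1.42677 rad = 81.748°.
The magnetospheric explorer traverses 180° on the transfer ellipse, so the target must lead by 180° − 81.748° = 98.3°.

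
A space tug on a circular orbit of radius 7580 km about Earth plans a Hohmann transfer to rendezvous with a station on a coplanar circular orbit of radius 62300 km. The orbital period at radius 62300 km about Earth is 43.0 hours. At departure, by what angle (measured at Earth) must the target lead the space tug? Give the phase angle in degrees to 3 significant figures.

φ = 104°

From Kepler's third law T² = 4π²r³/μ at r = 62300 km, T = 43.0 hours = 43.0 × 3600 s = 1.548×10^5 s: μ = 4π²r³/T² = 3.98366×10^5 km³/s².
The Hohmann ellipse has a_t = (r₁ + r₂)/2 = 34940 km.
Transfer time t = π√(a_t³/μ) = 32508 s.
The target's mean motion on its circular orbit is ω₂ = √(μ/r₂³) = 4.0589×10^-5 rad/s.
Angle swept by the target during transfer: ω₂·t = 1.3195 rad = 75.60°.
Arrival is 180° from departure on the ellipse, so φ = 180° − 75.60° = 104°.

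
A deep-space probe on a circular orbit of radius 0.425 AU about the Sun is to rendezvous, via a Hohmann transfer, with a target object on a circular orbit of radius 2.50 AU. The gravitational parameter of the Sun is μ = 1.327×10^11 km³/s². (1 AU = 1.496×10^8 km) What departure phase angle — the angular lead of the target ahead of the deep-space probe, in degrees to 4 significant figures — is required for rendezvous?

In km: r₁ = 0.425 × 1.496×10^8 = 6.358×10^7 km; r₂ = 2.50 × 1.496×10^8 = 3.740×10^8 km.
Transfer-ellipse semi-major axis a_t = (r₁ + r₂)/2 = (6.358×10^7 + 3.740×10^8)/2 = 2.1879×10^8 km.
The half-period of the transfer ellipse is t = π√(a_t³/μ) = 2.7910×10^7 s.
The target's mean motion on its circular orbit is ω₂ = √(μ/r₂³) = 5.0365×10^-8 rad/s.
Angle swept by the target during transfer: ω₂·t = 1.4057 rad = 80.54°.
Arrival is 180° from departure on the ellipse, so φ = 180° − 80.54° = 99.46°.

φ = 99.46°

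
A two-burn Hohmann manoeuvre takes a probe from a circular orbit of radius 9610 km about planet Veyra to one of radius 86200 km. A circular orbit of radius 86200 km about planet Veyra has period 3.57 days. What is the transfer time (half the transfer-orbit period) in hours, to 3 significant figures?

From Kepler's third law T² = 4π²r³/μ at r = 86200 km, T = 3.57 days = 3.57 × 86400 s = 3.08448×10^5 s: μ = 4π²r³/T² = 2.65777×10^5 km³/s².
Semi-major axis of the transfer orbit: a_t = (9610 + 86200)/2 = 47905 km.
Transfer time t = π√(a_t³/μ) = π√((47905)³ / 2.65777×10^5) = 63890 s.
Converting: 63890 s ÷ 3600 s/hour = 17.7 hours.

t = 17.7 hours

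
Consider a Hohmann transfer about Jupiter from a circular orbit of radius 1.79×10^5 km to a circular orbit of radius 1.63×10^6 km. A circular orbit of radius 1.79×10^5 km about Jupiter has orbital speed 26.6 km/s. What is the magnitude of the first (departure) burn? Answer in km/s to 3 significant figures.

Δv₁ = 9.11 km/s

From the circular-orbit relation v² = μ/r at r = 1.79×10^5 km: μ = v²r = (26.6)² × 1.79×10^5 = 1.26653×10^8 km³/s².
Semi-major axis of the transfer orbit: a_t = (1.790×10^5 + 1.630×10^6)/2 = 9.045×10^5 km.
On the circular orbit at r = 1.790×10^5 km, v_c = √(μ/r) = 26.600 km/s.
Vis-viva on the transfer ellipse at r = 1.790×10^5 km gives v_t = √[μ(2/r − 1/a_t)] = 35.708 km/s.
Δv₁ = |v_t − v_c| = |35.708 − 26.600| = 9.108 km/s.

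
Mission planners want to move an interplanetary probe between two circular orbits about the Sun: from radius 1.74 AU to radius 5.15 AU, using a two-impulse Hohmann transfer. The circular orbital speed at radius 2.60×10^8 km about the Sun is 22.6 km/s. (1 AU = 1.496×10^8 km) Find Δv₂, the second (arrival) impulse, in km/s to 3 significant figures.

Δv₂ = 3.80 km/s

From the circular-orbit relation v² = μ/r at r = 2.60×10^8 km: μ = v²r = (22.6)² × 2.60×10^8 = 1.32798×10^11 km³/s².
In km: r₁ = 1.74 × 1.496×10^8 = 2.60304×10^8 km; r₂ = 5.15 × 1.496×10^8 = 7.7044×10^8 km.
Transfer-ellipse semi-major axis a_t = (r₁ + r₂)/2 = (2.60304×10^8 + 7.7044×10^8)/2 = 5.15372×10^8 km.
On the circular orbit at r = 7.7044×10^8 km, v_c = √(μ/r) = 13.1288 km/s.
Vis-viva on the transfer ellipse at r = 7.7044×10^8 km gives v_t = √[μ(2/r − 1/a_t)] = 9.33052 km/s.
Δv₂ = |v_t − v_c| = |9.33052 − 13.1288| = 3.798 km/s.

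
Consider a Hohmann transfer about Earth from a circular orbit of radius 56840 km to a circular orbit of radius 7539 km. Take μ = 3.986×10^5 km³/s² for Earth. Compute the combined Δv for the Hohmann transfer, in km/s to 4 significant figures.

The Hohmann ellipse has a_t = (r₁ + r₂)/2 = 32189.5 km.
At r₁ the circular-orbit speed is v₁ = √(μ/r₁) = 2.64814 km/s.
Transfer-orbit speed at r₁ (vis-viva): v_a = √[μ(2/r₁ − 1/a_t)] = 1.28157 km/s.
First burn Δv₁ = |v_a − v₁| = 1.367 km/s.
At r₂, v₂ = √(μ/r₂) = 7.271 km/s.
Transfer-orbit speed at r₂: v_p = √[μ(2/r₂ − 1/a_t)] = 9.662 km/s.
Second burn Δv₂ = |v₂ − v_p| = 2.391 km/s.
Δv = Δv₁ + Δv₂ = 1.367 + 2.391 = 3.758 km/s.

Δv = 3.758 km/s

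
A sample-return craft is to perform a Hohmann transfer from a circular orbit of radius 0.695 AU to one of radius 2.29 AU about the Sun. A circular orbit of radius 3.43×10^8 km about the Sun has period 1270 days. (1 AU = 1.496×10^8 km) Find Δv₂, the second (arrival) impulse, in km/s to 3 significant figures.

Δv₂ = 6.24 km/s

From Kepler's third law T² = 4π²r³/μ at r = 3.43×10^8 km, T = 1270 days = 1270 × 86400 s = 1.09728×10^8 s: μ = 4π²r³/T² = 1.32314×10^11 km³/s².
In km: r₁ = 0.695 × 1.496×10^8 = 1.03972×10^8 km; r₂ = 2.29 × 1.496×10^8 = 3.42584×10^8 km.
Transfer-ellipse semi-major axis a_t = (r₁ + r₂)/2 = (1.03972×10^8 + 3.42584×10^8)/2 = 2.23278×10^8 km.
On the circular orbit at r = 3.42584×10^8 km, v_c = √(μ/r) = 19.653 km/s.
Vis-viva on the transfer ellipse at r = 3.42584×10^8 km gives v_t = √[μ(2/r − 1/a_t)] = 13.411 km/s.
Δv₂ = |v_t − v_c| = |13.411 − 19.653| = 6.242 km/s.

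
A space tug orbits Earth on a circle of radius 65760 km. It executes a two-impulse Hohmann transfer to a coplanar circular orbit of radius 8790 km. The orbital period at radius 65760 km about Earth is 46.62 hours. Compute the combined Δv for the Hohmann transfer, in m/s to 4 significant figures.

From Kepler's third law T² = 4π²r³/μ at r = 65760 km, T = 46.62 hours = 46.62 × 3600 s = 1.67832×10^5 s: μ = 4π²r³/T² = 3.98562×10^5 km³/s².
Semi-major axis of the transfer orbit: a_t = (65760 + 8790)/2 = 37275 km.
At r₁ the circular-orbit speed is v₁ = √(μ/r₁) = 2.4619 km/s.
Transfer-orbit speed at r₁ (vis-viva): v_a = √[μ(2/r₁ − 1/a_t)] = 1.1955 km/s.
First burn Δv₁ = |v_a − v₁| = 1.2664 km/s.
Circular speed at r₂: v₂ = √(μ/r₂) = 6.7337 km/s.
Transfer-orbit speed at r₂: v_p = √[μ(2/r₂ − 1/a_t)] = 8.9439 km/s.
Second burn Δv₂ = |v₂ − v_p| = 2.2102 km/s.
Δv = Δv₁ + Δv₂ = 1.2664 + 2.2102 = 3.477 km/s.

Δv = 3477 m/s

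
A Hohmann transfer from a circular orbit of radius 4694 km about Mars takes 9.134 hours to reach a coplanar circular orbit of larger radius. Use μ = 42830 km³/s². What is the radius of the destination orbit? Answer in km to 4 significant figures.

r₂ = 28790 km

Transfer time t = 9.134 hours = 32882.4 s, and t = π√(a_t³/μ).
So a_t = (μ t²/π²)^(1/3) = (42830 × (32882.4)² / π²)^(1/3) = 16741 km.
Since a_t = (r₁ + r₂)/2, r₂ = 2a_t − r₁ = 2×16741 − 4694 = 28788 km.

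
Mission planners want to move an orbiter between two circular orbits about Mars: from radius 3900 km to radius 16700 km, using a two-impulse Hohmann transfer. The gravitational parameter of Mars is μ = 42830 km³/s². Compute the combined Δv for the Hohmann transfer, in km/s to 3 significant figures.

Semi-major axis of the transfer orbit: a_t = (3900 + 16700)/2 = 10300 km.
At r₁ the circular-orbit speed is v₁ = √(μ/r₁) = 3.3139 km/s.
Transfer-orbit speed at r₁ (vis-viva equation): v_p = √[μ(2/r₁ − 1/a_t)] = 4.2197 km/s.
First burn Δv₁ = |v_p − v₁| = 0.9058 km/s.
At r₂, v₂ = √(μ/r₂) = 1.60146 km/s.
Transfer-orbit speed at r₂: v_a = √[μ(2/r₂ − 1/a_t)] = 0.985438 km/s.
Second burn Δv₂ = |v₂ − v_a| = 0.6160 km/s.
Total Δv = Δv₁ + Δv₂ = 1.522 km/s.

Δv = 1.52 km/s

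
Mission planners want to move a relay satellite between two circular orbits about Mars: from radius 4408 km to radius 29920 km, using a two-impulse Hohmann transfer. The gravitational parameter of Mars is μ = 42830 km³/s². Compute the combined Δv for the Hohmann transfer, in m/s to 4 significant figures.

Semi-major axis of the transfer orbit: a_t = (4408 + 29920)/2 = 17164 km.
Circular speed at r₁: v₁ = √(μ/r₁) = √(42830/4408) = 3.1171 km/s.
Transfer-orbit speed at r₁ (vis-viva): v_p = √[μ(2/r₁ − 1/a_t)] = 4.1155 km/s.
First burn Δv₁ = |v_p − v₁| = 0.99840 km/s.
Circular speed at r₂: v₂ = √(μ/r₂) = 1.196446 km/s.
Transfer-orbit speed at r₂: v_a = √[μ(2/r₂ − 1/a_t)] = 0.6063240 km/s.
Second burn Δv₂ = |v₂ − v_a| = 0.59012 km/s.
Total Δv = Δv₁ + Δv₂ = 1.589 km/s.

Δv = 1589 m/s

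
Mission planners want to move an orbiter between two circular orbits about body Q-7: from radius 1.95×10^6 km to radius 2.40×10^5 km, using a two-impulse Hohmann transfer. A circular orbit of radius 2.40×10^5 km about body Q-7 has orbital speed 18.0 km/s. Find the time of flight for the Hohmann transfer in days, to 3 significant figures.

From the circular-orbit relation v² = μ/r at r = 2.40×10^5 km: μ = v²r = (18.0)² × 2.40×10^5 = 7.77600×10^7 km³/s².
The Hohmann ellipse has a_t = (r₁ + r₂)/2 = 1.095×10^6 km.
Transfer time t = π√(a_t³/μ) = π√((1.095×10^6)³ / 7.77600×10^7) = 4.082×10^5 s.
Converting: 4.082×10^5 s ÷ 86400 s/day = 4.72 days.

t = 4.72 days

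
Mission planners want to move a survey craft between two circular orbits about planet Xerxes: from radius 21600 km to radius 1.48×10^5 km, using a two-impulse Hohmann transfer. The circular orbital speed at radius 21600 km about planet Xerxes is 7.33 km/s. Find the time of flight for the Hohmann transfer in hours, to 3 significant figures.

t = 20.0 hours

From the circular-orbit relation v² = μ/r at r = 21600 km: μ = v²r = (7.33)² × 21600 = 1.16054×10^6 km³/s².
The Hohmann ellipse has a_t = (r₁ + r₂)/2 = 84800 km.
Half the transfer-orbit period gives t = π√(a_t³/μ) = 72010 s.
Converting: 72010 s ÷ 3600 s/hour = 20.0 hours.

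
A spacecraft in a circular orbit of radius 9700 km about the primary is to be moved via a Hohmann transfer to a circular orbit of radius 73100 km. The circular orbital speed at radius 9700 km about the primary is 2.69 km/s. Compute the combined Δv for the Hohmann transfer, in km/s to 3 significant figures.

From the circular-orbit relation v² = μ/r at r = 9700 km: μ = v²r = (2.69)² × 9700 = 70190.2 km³/s².
Transfer-ellipse semi-major axis a_t = (r₁ + r₂)/2 = (9700 + 73100)/2 = 41400 km.
At r₁ the circular-orbit speed is v₁ = √(μ/r₁) = 2.6900 km/s.
Transfer-orbit speed at r₁ (v² = μ(2/r − 1/a)): v_p = √[μ(2/r₁ − 1/a_t)] = 3.5745 km/s.
First burn Δv₁ = |v_p − v₁| = 0.8845 km/s.
At r₂, v₂ = √(μ/r₂) = 0.9799 km/s.
Transfer-orbit speed at r₂: v_a = √[μ(2/r₂ − 1/a_t)] = 0.4743 km/s.
Second burn Δv₂ = |v₂ − v_a| = 0.5056 km/s.
Total Δv = Δv₁ + Δv₂ = 1.390 km/s.

Δv = 1.39 km/s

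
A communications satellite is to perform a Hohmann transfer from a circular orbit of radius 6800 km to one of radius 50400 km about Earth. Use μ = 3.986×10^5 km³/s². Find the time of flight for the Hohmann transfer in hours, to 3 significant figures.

The Hohmann ellipse has a_t = (r₁ + r₂)/2 = 28600 km.
By Kepler's third law the transfer-orbit period is T = 2π√(a_t³/μ), so t = T/2 = 24070 s.
Converting: 24070 s ÷ 3600 s/hour = 6.69 hours.

t = 6.69 hours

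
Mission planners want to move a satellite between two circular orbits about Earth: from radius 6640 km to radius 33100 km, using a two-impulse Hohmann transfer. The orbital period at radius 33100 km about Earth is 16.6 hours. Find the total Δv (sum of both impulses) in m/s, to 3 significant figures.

From Kepler's third law T² = 4π²r³/μ at r = 33100 km, T = 16.6 hours = 16.6 × 3600 s = 59760 s: μ = 4π²r³/T² = 4.00888×10^5 km³/s².
Semi-major axis of the transfer orbit: a_t = (6640 + 33100)/2 = 19870 km.
At r₁ the circular-orbit speed is v₁ = √(μ/r₁) = 7.7701 km/s.
On the transfer ellipse at r₁, vis-viva equation gives v_p = √[μ(2/r₁ − 1/a_t)] = 10.029 km/s.
First burn Δv₁ = |v_p − v₁| = 2.259 km/s.
Circular speed at r₂: v₂ = √(μ/r₂) = 3.480 km/s.
Transfer-orbit speed at r₂: v_a = √[μ(2/r₂ − 1/a_t)] = 2.012 km/s.
Second burn Δv₂ = |v₂ − v_a| = 1.468 km/s.
Δv = Δv₁ + Δv₂ = 2.259 + 1.468 = 3.727 km/s.

Δv = 3730 m/s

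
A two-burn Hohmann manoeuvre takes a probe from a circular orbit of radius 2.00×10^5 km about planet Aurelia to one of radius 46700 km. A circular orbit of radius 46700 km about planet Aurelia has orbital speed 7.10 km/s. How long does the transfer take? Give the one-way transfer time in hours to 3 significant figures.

t = 24.6 hours

From the circular-orbit relation v² = μ/r at r = 46700 km: μ = v²r = (7.10)² × 46700 = 2.35415×10^6 km³/s².
The Hohmann ellipse has a_t = (r₁ + r₂)/2 = 1.2335×10^5 km.
By Kepler's third law the transfer-orbit period is T = 2π√(a_t³/μ), so t = T/2 = 88700 s.
Converting: 88700 s ÷ 3600 s/hour = 24.6 hours.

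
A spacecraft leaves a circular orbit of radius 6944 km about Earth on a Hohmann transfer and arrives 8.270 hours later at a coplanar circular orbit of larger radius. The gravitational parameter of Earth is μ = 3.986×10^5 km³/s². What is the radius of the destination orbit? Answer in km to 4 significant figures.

r₂ = 58970 km

Transfer time t = 8.270 hours = 29772 s, and t = π√(a_t³/μ).
So a_t = (μ t²/π²)^(1/3) = (3.986×10^5 × (29772)² / π²)^(1/3) = 32957 km.
Since a_t = (r₁ + r₂)/2, r₂ = 2a_t − r₁ = 2×32957 − 6944 = 58970 km.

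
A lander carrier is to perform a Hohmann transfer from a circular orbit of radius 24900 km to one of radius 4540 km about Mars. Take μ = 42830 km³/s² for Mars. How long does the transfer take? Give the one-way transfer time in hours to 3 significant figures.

The Hohmann ellipse has a_t = (r₁ + r₂)/2 = 14720 km.
Transfer time t = π√(a_t³/μ) = π√((14720)³ / 42830) = 27110 s.
Converting: 27110 s ÷ 3600 s/hour = 7.53 hours.

t = 7.53 hours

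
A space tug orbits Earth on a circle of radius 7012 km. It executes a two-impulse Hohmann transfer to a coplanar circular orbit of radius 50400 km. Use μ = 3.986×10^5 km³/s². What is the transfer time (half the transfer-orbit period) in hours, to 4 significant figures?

t = 6.723 hours

The Hohmann ellipse has a_t = (r₁ + r₂)/2 = 28706 km.
Transfer time t = π√(a_t³/μ) = π√((28706)³ / 3.986×10^5) = 24201.4 s.
Converting: 24201.4 s ÷ 3600 s/hour = 6.723 hours.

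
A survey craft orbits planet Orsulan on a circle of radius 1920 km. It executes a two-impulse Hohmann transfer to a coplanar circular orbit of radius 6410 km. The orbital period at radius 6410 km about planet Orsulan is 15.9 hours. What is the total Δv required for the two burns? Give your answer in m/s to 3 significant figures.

From Kepler's third law T² = 4π²r³/μ at r = 6410 km, T = 15.9 hours = 15.9 × 3600 s = 57240 s: μ = 4π²r³/T² = 3173.47 km³/s².
Transfer-ellipse semi-major axis a_t = (r₁ + r₂)/2 = (1920 + 6410)/2 = 4165 km.
Circular speed at r₁: v₁ = √(μ/r₁) = √(3173.47/1920) = 1.2856 km/s.
Transfer-orbit speed at r₁ (v² = μ(2/r − 1/a)): v_p = √[μ(2/r₁ − 1/a_t)] = 1.5949 km/s.
First burn Δv₁ = |v_p − v₁| = 0.3093 km/s.
Circular speed at r₂: v₂ = √(μ/r₂) = 0.7036 km/s.
Transfer-orbit speed at r₂: v_a = √[μ(2/r₂ − 1/a_t)] = 0.4777 km/s.
Second burn Δv₂ = |v₂ − v_a| = 0.2259 km/s.
Δv = Δv₁ + Δv₂ = 0.3093 + 0.2259 = 0.5352 km/s.

Δv = 535 m/s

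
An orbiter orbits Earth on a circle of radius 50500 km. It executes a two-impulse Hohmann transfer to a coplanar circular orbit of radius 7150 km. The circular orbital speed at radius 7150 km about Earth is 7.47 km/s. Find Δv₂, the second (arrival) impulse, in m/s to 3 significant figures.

Δv₂ = 2420 m/s

From the circular-orbit relation v² = μ/r at r = 7150 km: μ = v²r = (7.47)² × 7150 = 3.98976×10^5 km³/s².
Semi-major axis of the transfer orbit: a_t = (50500 + 7150)/2 = 28825 km.
Circular speed at r = 7150 km: v_c = √(μ/r) = 7.470 km/s.
Transfer-orbit speed at the same r (vis-viva, a = a_t): v_t = √[μ(2/r − 1/a_t)] = 9.887 km/s.
Δv₂ = |v_t − v_c| = |9.887 − 7.470| = 2.417 km/s.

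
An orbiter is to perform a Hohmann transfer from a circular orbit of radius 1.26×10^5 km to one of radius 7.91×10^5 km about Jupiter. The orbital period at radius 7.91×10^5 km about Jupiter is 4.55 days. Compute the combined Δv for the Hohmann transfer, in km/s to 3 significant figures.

Δv = 15.9 km/s

From Kepler's third law T² = 4π²r³/μ at r = 7.91×10^5 km, T = 4.55 days = 4.55 × 86400 s = 3.9312×10^5 s: μ = 4π²r³/T² = 1.26427×10^8 km³/s².
Transfer-ellipse semi-major axis a_t = (r₁ + r₂)/2 = (1.260×10^5 + 7.910×10^5)/2 = 4.585×10^5 km.
At r₁ the circular-orbit speed is v₁ = √(μ/r₁) = 31.6763 km/s.
On the transfer ellipse at r₁, vis-viva equation gives v_p = √[μ(2/r₁ − 1/a_t)] = 41.6057 km/s.
First burn Δv₁ = |v_p − v₁| = 9.929 km/s.
Circular speed at r₂: v₂ = √(μ/r₂) = 12.6424 km/s.
Transfer-orbit speed at r₂: v_a = √[μ(2/r₂ − 1/a_t)] = 6.62746 km/s.
Second burn Δv₂ = |v₂ − v_a| = 6.015 km/s.
Total Δv = Δv₁ + Δv₂ = 15.94 km/s.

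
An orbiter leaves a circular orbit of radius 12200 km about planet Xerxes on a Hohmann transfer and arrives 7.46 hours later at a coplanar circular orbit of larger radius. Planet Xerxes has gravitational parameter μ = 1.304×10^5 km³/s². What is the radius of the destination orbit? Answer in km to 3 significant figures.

r₂ = 30200 km

Transfer time t = 7.46 hours = 26856 s, and t = π√(a_t³/μ).
So a_t = (μ t²/π²)^(1/3) = (1.304×10^5 × (26856)² / π²)^(1/3) = 21201 km.
Since a_t = (r₁ + r₂)/2, r₂ = 2a_t − r₁ = 2×21201 − 12200 = 30202 km.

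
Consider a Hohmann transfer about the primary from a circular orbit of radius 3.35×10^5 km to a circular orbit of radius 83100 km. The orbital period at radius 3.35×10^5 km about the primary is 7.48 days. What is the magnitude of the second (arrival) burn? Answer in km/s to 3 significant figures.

Δv₂ = 1.74 km/s

From Kepler's third law T² = 4π²r³/μ at r = 3.35×10^5 km, T = 7.48 days = 7.48 × 86400 s = 6.46272×10^5 s: μ = 4π²r³/T² = 3.55356×10^6 km³/s².
Semi-major axis of the transfer orbit: a_t = (3.350×10^5 + 83100)/2 = 2.0905×10^5 km.
Circular speed at r = 83100 km: v_c = √(μ/r) = 6.539 km/s.
Vis-viva on the transfer ellipse at r = 83100 km gives v_t = √[μ(2/r − 1/a_t)] = 8.278 km/s.
Δv₂ = |v_t − v_c| = |8.278 − 6.539| = 1.739 km/s.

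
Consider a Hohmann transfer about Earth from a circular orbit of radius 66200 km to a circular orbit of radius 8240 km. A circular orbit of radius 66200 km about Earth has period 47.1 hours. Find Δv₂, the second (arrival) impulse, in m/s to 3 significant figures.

From Kepler's third law T² = 4π²r³/μ at r = 66200 km, T = 47.1 hours = 47.1 × 3600 s = 1.6956×10^5 s: μ = 4π²r³/T² = 3.98370×10^5 km³/s².
Semi-major axis of the transfer orbit: a_t = (66200 + 8240)/2 = 37220 km.
Circular speed at r = 8240 km: v_c = √(μ/r) = 6.953 km/s.
Vis-viva on the transfer ellipse at r = 8240 km gives v_t = √[μ(2/r − 1/a_t)] = 9.273 km/s.
Δv₂ = |v_t − v_c| = |9.273 − 6.953| = 2.320 km/s.

Δv₂ = 2320 m/s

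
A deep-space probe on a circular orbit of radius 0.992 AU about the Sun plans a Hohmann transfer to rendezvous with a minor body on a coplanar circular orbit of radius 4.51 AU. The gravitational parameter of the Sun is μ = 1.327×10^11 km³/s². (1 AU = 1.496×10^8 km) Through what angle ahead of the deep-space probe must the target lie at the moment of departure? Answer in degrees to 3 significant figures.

φ = 94.2°

In km: r₁ = 0.992 × 1.496×10^8 = 1.484032×10^8 km; r₂ = 4.51 × 1.496×10^8 = 6.74696×10^8 km.
Transfer-ellipse semi-major axis a_t = (r₁ + r₂)/2 = (1.484032×10^8 + 6.74696×10^8)/2 = 4.115496×10^8 km.
Transfer time t = π√(a_t³/μ) = 7.2003×10^7 s.
The target's mean motion on its circular orbit is ω₂ = √(μ/r₂³) = 2.0786×10^-8 rad/s.
Angle swept by the target during transfer: ω₂·t = 1.49665 rad = 85.752°.
Arrival is 180° from departure on the ellipse, so φ = 180° − 85.752° = 94.2°.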